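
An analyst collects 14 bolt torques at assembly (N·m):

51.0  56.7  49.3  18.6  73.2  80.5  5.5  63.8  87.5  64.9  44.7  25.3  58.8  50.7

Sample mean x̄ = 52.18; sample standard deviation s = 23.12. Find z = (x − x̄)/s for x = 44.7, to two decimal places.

-0.32

z = (44.7 − 52.18) / 23.12 = -0.32.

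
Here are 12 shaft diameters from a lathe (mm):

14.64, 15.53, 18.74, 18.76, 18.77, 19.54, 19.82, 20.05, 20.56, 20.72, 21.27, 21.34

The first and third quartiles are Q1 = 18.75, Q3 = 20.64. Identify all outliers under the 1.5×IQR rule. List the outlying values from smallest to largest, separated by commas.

IQR = Q3 − Q1 = 20.64 − 18.75 = 1.89.
Lower fence = Q1 − 1.5·IQR = 18.75 − 2.835 = 15.915.
Upper fence = Q3 + 1.5·IQR = 20.64 + 2.835 = 23.475.
14.64 < 15.915 → outlier.
15.53 < 15.915 → outlier.
All remaining values lie within [15.915, 23.475].

14.64, 15.53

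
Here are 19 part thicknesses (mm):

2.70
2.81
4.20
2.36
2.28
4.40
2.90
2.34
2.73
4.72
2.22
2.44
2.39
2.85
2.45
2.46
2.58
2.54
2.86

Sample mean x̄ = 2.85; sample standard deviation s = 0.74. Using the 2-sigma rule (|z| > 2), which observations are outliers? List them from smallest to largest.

4.40, 4.72

Cutoffs at x̄ ± 2s: 2.85 ± 2·0.74 = [1.37, 4.33].
4.40: z = 2.09, |z| > 2 → outlier.
4.72: z = 2.53, |z| > 2 → outlier.
Every other value lies within [1.37, 4.33].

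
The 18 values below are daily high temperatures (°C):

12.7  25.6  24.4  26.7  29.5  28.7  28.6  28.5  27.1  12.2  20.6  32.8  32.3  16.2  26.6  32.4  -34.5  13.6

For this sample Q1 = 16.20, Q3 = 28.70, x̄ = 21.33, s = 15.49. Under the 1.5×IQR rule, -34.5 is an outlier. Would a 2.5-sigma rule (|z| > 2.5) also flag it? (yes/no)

z = (-34.5 − 21.33) / 15.49 = -3.60.
|z| = 3.60 > 2.5.

yes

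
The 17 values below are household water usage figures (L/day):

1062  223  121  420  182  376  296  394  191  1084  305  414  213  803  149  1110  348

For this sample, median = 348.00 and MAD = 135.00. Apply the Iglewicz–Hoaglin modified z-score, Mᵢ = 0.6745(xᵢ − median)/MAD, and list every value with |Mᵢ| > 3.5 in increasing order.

1062, 1084, 1110

|Mᵢ| > 3.5 ⇔ |xᵢ − 348.00| > 3.5·135.00/0.6745 = 700.52.
So outliers lie outside [-352.52, 1048.52].
1062: M = 3.57 → outlier.
1084: M = 3.68 → outlier.
1110: M = 3.81 → outlier.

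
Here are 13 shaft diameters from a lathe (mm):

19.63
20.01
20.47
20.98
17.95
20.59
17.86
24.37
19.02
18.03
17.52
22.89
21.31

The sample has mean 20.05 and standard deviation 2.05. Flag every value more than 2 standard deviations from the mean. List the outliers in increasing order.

Cutoffs at x̄ ± 2s: 20.05 ± 2·2.05 = [15.95, 24.15].
24.37: z = 2.11, |z| > 2 → outlier.
Every other value lies within [15.95, 24.15].

24.37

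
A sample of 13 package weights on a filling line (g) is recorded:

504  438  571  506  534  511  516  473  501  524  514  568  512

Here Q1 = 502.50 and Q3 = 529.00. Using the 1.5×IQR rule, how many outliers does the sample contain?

IQR = 26.50; fences at 502.50 − 39.75 = 462.75 and 529.00 + 39.75 = 568.75.
Outside the cutoffs: 438, 571.

2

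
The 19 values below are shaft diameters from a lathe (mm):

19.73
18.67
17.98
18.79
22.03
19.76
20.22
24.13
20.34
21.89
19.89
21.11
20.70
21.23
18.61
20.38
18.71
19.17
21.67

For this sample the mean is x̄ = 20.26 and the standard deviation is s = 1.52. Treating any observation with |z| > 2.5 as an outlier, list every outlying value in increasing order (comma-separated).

Cutoffs at x̄ ± 2.5s: 20.26 ± 2.5·1.52 = [16.46, 24.06].
24.13: z = 2.55, |z| > 2.5 → outlier.
Every other value lies within [16.46, 24.06].

24.13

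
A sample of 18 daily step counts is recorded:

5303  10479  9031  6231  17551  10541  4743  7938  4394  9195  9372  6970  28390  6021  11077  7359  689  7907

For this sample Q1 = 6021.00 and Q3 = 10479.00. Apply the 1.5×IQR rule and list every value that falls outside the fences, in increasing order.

IQR = Q3 − Q1 = 10479.00 − 6021.00 = 4458.00.
Lower fence = Q1 − 1.5·IQR = 6021.00 − 6687.00 = -666.00.
Upper fence = Q3 + 1.5·IQR = 10479.00 + 6687.00 = 17166.00.
17551 > 17166.00 → outlier.
28390 > 17166.00 → outlier.
All remaining values lie within [-666.00, 17166.00].

17551, 28390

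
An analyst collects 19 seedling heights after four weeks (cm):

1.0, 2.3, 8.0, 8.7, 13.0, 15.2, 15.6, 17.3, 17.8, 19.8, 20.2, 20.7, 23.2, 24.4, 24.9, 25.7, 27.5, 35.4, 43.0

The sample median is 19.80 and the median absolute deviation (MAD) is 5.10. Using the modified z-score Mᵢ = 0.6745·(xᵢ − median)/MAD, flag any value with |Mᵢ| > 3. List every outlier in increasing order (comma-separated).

|Mᵢ| > 3 ⇔ |xᵢ − 19.80| > 3·5.10/0.6745 = 22.68.
So outliers lie outside [-2.88, 42.48].
43.0: M = 3.07 → outlier.

43.0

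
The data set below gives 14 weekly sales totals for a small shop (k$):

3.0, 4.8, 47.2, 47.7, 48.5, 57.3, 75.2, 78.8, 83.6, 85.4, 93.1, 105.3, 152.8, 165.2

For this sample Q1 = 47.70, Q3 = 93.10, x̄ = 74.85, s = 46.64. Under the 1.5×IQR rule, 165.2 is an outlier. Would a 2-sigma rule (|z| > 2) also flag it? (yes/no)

z = (165.2 − 74.85) / 46.64 = 1.94.
|z| = 1.94 ≤ 2.

no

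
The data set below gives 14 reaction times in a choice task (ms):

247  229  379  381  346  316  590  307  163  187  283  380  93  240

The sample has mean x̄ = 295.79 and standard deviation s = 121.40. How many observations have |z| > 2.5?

Cutoffs: x̄ ± 2.5s = [-7.71, 599.29].
Every value lies within the cutoffs.

0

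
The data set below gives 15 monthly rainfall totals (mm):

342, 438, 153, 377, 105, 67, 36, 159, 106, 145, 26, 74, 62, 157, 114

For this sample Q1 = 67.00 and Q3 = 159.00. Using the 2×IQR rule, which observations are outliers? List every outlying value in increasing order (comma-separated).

IQR = Q3 − Q1 = 159.00 − 67.00 = 92.00.
Lower fence = Q1 − 2·IQR = 67.00 − 184.00 = -117.00.
Upper fence = Q3 + 2·IQR = 159.00 + 184.00 = 343.00.
377 > 343.00 → outlier.
438 > 343.00 → outlier.
All remaining values lie within [-117.00, 343.00].

377, 438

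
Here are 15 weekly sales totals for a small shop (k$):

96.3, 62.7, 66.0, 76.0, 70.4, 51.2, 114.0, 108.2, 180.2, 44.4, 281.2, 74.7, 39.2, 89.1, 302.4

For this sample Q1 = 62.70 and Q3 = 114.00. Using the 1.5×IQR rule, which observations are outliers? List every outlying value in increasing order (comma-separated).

281.2, 302.4

IQR = Q3 − Q1 = 114.00 − 62.70 = 51.30.
Lower fence = Q1 − 1.5·IQR = 62.70 − 76.95 = -14.25.
Upper fence = Q3 + 1.5·IQR = 114.00 + 76.95 = 190.95.
281.2 > 190.95 → outlier.
302.4 > 190.95 → outlier.
All remaining values lie within [-14.25, 190.95].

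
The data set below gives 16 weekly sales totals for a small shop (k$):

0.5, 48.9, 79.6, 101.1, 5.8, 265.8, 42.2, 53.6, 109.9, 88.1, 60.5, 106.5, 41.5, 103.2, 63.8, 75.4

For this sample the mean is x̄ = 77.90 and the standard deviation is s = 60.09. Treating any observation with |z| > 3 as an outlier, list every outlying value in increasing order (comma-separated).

Cutoffs at x̄ ± 3s: 77.90 ± 3·60.09 = [-102.37, 258.17].
265.8: z = 3.13, |z| > 3 → outlier.
Every other value lies within [-102.37, 258.17].

265.8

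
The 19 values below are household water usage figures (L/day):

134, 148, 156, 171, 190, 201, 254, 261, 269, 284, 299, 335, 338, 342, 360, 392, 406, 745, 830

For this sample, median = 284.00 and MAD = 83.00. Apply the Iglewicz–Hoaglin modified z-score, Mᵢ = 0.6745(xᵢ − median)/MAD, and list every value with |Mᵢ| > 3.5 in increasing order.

745, 830

|Mᵢ| > 3.5 ⇔ |xᵢ − 284.00| > 3.5·83.00/0.6745 = 430.69.
So outliers lie outside [-146.69, 714.69].
745: M = 3.75 → outlier.
830: M = 4.44 → outlier.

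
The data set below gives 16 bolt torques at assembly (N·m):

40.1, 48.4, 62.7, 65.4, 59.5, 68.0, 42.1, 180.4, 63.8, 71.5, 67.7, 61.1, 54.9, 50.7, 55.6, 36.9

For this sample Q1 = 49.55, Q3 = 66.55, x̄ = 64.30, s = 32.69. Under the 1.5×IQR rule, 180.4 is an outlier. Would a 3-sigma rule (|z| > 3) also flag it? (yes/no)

yes

z = (180.4 − 64.30) / 32.69 = 3.55.
|z| = 3.55 > 3.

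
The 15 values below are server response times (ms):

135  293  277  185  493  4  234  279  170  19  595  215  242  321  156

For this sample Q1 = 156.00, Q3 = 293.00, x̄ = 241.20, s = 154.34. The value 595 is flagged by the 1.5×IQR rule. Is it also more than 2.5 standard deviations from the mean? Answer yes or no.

no

z = (595 − 241.20) / 154.34 = 2.29.
|z| = 2.29 ≤ 2.5.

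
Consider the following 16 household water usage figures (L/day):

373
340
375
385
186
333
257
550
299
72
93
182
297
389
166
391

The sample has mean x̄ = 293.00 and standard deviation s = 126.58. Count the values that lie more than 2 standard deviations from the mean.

Cutoffs: x̄ ± 2s = [39.84, 546.16].
Outside the cutoffs: 550.

1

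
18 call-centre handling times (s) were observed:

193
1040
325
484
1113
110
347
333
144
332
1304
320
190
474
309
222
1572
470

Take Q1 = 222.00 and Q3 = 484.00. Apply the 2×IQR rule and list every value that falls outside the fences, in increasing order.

IQR = Q3 − Q1 = 484.00 − 222.00 = 262.00.
Lower fence = Q1 − 2·IQR = 222.00 − 524.00 = -302.00.
Upper fence = Q3 + 2·IQR = 484.00 + 524.00 = 1008.00.
1040 > 1008.00 → outlier.
1113 > 1008.00 → outlier.
1304 > 1008.00 → outlier.
1572 > 1008.00 → outlier.
All remaining values lie within [-302.00, 1008.00].

1040, 1113, 1304, 1572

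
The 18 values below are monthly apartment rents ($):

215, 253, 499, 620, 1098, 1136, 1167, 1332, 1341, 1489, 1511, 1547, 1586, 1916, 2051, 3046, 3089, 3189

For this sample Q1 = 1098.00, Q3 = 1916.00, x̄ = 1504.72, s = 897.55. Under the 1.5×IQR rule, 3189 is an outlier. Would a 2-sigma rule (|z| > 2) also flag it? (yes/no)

no

z = (3189 − 1504.72) / 897.55 = 1.88.
|z| = 1.88 ≤ 2.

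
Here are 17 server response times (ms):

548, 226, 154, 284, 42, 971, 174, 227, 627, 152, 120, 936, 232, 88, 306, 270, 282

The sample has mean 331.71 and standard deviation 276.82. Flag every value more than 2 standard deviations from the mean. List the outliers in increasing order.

Cutoffs at x̄ ± 2s: 331.71 ± 2·276.82 = [-221.93, 885.35].
936: z = 2.18, |z| > 2 → outlier.
971: z = 2.31, |z| > 2 → outlier.
Every other value lies within [-221.93, 885.35].

936, 971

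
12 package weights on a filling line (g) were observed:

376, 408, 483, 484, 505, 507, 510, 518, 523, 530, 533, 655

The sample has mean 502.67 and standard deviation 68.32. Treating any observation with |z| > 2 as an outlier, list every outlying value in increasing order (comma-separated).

655

Cutoffs at x̄ ± 2s: 502.67 ± 2·68.32 = [366.03, 639.31].
655: z = 2.23, |z| > 2 → outlier.
Every other value lies within [366.03, 639.31].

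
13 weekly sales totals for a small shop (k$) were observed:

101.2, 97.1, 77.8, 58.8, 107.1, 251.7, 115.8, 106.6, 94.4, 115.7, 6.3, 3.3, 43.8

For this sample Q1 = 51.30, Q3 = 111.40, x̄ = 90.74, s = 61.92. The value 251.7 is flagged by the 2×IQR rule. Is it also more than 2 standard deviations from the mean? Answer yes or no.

yes

z = (251.7 − 90.74) / 61.92 = 2.60.
|z| = 2.60 > 2.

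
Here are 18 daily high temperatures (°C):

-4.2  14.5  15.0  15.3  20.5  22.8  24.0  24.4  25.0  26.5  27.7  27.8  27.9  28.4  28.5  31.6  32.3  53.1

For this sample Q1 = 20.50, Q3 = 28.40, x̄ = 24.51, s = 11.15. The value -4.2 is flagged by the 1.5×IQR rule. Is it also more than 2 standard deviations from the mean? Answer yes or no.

z = (-4.2 − 24.51) / 11.15 = -2.57.
|z| = 2.57 > 2.

yes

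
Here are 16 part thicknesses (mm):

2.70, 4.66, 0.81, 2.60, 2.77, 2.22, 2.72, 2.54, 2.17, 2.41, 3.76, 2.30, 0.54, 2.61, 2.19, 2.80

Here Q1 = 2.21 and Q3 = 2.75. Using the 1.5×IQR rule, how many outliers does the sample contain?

IQR = 0.54; fences at 2.21 − 0.81 = 1.40 and 2.75 + 0.81 = 3.56.
Outside the cutoffs: 0.54, 0.81, 3.76, 4.66.

4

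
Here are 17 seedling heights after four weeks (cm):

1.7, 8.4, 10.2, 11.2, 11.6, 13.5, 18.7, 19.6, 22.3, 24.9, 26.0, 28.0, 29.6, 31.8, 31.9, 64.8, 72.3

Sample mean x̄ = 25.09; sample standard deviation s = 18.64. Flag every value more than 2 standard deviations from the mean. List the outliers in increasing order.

64.8, 72.3

Cutoffs at x̄ ± 2s: 25.09 ± 2·18.64 = [-12.19, 62.37].
64.8: z = 2.13, |z| > 2 → outlier.
72.3: z = 2.53, |z| > 2 → outlier.
Every other value lies within [-12.19, 62.37].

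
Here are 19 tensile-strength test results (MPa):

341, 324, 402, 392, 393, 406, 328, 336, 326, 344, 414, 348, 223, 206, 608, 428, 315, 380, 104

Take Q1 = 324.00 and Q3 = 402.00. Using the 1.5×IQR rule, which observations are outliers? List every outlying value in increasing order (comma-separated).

IQR = Q3 − Q1 = 402.00 − 324.00 = 78.00.
Lower fence = Q1 − 1.5·IQR = 324.00 − 117.00 = 207.00.
Upper fence = Q3 + 1.5·IQR = 402.00 + 117.00 = 519.00.
104 < 207.00 → outlier.
206 < 207.00 → outlier.
608 > 519.00 → outlier.
All remaining values lie within [207.00, 519.00].

104, 206, 608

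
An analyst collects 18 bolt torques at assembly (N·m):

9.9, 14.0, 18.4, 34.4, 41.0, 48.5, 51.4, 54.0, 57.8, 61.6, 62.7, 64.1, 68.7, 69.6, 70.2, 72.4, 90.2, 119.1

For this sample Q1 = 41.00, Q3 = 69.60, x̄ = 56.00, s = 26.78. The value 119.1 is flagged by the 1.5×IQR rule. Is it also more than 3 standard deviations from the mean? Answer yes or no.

z = (119.1 − 56.00) / 26.78 = 2.36.
|z| = 2.36 ≤ 3.

no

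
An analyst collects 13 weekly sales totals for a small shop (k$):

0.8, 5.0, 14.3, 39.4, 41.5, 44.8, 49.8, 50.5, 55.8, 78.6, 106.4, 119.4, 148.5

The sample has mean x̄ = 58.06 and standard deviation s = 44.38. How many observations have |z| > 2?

1

Cutoffs: x̄ ± 2s = [-30.70, 146.82].
Outside the cutoffs: 148.5.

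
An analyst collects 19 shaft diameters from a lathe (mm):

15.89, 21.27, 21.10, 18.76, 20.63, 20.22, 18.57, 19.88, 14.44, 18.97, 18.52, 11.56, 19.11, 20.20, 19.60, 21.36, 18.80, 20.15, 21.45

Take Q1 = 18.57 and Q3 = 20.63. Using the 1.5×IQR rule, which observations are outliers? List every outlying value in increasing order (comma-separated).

IQR = Q3 − Q1 = 20.63 − 18.57 = 2.06.
Lower fence = Q1 − 1.5·IQR = 18.57 − 3.09 = 15.48.
Upper fence = Q3 + 1.5·IQR = 20.63 + 3.09 = 23.72.
11.56 < 15.48 → outlier.
14.44 < 15.48 → outlier.
All remaining values lie within [15.48, 23.72].

11.56, 14.44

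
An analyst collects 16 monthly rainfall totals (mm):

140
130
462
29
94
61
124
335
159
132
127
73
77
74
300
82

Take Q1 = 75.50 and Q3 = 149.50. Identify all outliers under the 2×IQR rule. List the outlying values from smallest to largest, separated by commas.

300, 335, 462

IQR = Q3 − Q1 = 149.50 − 75.50 = 74.00.
Lower fence = Q1 − 2·IQR = 75.50 − 148.00 = -72.50.
Upper fence = Q3 + 2·IQR = 149.50 + 148.00 = 297.50.
300 > 297.50 → outlier.
335 > 297.50 → outlier.
462 > 297.50 → outlier.
All remaining values lie within [-72.50, 297.50].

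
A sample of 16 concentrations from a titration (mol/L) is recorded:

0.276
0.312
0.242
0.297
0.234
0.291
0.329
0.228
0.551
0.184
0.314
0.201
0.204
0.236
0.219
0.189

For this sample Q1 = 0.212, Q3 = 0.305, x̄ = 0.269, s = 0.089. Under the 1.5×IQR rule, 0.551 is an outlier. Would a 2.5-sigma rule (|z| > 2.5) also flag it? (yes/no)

yes

z = (0.551 − 0.269) / 0.089 = 3.17.
|z| = 3.17 > 2.5.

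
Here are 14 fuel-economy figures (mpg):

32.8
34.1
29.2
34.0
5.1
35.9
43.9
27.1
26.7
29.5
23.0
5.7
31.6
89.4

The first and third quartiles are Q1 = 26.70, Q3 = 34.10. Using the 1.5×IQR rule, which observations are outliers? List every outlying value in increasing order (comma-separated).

IQR = Q3 − Q1 = 34.10 − 26.70 = 7.40.
Lower fence = Q1 − 1.5·IQR = 26.70 − 11.10 = 15.60.
Upper fence = Q3 + 1.5·IQR = 34.10 + 11.10 = 45.20.
5.1 < 15.60 → outlier.
5.7 < 15.60 → outlier.
89.4 > 45.20 → outlier.
All remaining values lie within [15.60, 45.20].

5.1, 5.7, 89.4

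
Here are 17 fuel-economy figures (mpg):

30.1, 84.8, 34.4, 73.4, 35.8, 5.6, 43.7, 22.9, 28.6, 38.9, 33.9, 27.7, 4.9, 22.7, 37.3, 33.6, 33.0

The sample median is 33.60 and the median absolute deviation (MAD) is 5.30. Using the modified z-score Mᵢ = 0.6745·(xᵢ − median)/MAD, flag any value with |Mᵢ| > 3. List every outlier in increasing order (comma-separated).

|Mᵢ| > 3 ⇔ |xᵢ − 33.60| > 3·5.30/0.6745 = 23.57.
So outliers lie outside [10.03, 57.17].
4.9: M = -3.65 → outlier.
5.6: M = -3.56 → outlier.
73.4: M = 5.07 → outlier.
84.8: M = 6.52 → outlier.

4.9, 5.6, 73.4, 84.8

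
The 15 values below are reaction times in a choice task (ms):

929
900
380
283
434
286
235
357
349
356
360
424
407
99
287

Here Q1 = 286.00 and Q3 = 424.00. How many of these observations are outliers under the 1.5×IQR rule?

2

IQR = 138.00; fences at 286.00 − 207.00 = 79.00 and 424.00 + 207.00 = 631.00.
Outside the cutoffs: 900, 929.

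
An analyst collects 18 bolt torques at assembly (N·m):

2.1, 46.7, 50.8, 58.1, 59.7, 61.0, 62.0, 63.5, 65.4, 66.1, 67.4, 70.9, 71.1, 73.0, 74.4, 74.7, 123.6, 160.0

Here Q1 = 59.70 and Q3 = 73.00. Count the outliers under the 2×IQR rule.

IQR = 13.30; fences at 59.70 − 26.60 = 33.10 and 73.00 + 26.60 = 99.60.
Outside the cutoffs: 2.1, 123.6, 160.0.

3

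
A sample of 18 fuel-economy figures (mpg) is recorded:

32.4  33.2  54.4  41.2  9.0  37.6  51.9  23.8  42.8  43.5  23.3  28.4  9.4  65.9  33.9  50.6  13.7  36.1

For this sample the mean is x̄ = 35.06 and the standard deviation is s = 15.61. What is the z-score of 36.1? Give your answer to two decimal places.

0.07

z = (36.1 − 35.06) / 15.61 = 0.07.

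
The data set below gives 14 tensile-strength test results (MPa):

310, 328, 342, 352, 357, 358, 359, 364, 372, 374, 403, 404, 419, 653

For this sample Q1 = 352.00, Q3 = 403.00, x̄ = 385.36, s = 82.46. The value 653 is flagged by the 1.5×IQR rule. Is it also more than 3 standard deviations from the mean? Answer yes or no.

z = (653 − 385.36) / 82.46 = 3.25.
|z| = 3.25 > 3.

yes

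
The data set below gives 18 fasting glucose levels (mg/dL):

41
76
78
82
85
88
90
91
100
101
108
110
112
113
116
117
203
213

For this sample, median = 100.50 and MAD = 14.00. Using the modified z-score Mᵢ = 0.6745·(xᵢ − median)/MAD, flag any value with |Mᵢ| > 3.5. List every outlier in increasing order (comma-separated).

|Mᵢ| > 3.5 ⇔ |xᵢ − 100.50| > 3.5·14.00/0.6745 = 72.65.
So outliers lie outside [27.85, 173.15].
203: M = 4.94 → outlier.
213: M = 5.42 → outlier.

203, 213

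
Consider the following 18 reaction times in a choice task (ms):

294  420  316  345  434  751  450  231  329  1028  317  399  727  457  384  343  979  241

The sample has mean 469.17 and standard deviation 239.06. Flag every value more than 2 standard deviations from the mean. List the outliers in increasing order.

979, 1028

Cutoffs at x̄ ± 2s: 469.17 ± 2·239.06 = [-8.95, 947.29].
979: z = 2.13, |z| > 2 → outlier.
1028: z = 2.34, |z| > 2 → outlier.
Every other value lies within [-8.95, 947.29].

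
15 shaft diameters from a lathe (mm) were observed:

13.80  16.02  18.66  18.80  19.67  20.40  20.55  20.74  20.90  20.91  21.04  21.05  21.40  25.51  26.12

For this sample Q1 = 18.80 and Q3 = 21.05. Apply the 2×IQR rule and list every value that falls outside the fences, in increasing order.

13.80, 26.12

IQR = Q3 − Q1 = 21.05 − 18.80 = 2.25.
Lower fence = Q1 − 2·IQR = 18.80 − 4.50 = 14.30.
Upper fence = Q3 + 2·IQR = 21.05 + 4.50 = 25.55.
13.80 < 14.30 → outlier.
26.12 > 25.55 → outlier.
All remaining values lie within [14.30, 25.55].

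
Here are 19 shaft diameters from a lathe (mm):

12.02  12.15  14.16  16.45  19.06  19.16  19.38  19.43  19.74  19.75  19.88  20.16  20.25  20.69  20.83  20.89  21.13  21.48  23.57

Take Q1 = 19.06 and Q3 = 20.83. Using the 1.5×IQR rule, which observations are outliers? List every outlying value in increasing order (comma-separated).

IQR = Q3 − Q1 = 20.83 − 19.06 = 1.77.
Lower fence = Q1 − 1.5·IQR = 19.06 − 2.655 = 16.405.
Upper fence = Q3 + 1.5·IQR = 20.83 + 2.655 = 23.485.
12.02 < 16.405 → outlier.
12.15 < 16.405 → outlier.
14.16 < 16.405 → outlier.
23.57 > 23.485 → outlier.
All remaining values lie within [16.405, 23.485].

12.02, 12.15, 14.16, 23.57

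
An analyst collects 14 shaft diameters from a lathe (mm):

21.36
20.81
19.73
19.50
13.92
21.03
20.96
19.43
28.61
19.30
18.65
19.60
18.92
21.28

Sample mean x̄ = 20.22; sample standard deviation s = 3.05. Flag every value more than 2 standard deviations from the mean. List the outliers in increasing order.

13.92, 28.61

Cutoffs at x̄ ± 2s: 20.22 ± 2·3.05 = [14.12, 26.32].
13.92: z = -2.07, |z| > 2 → outlier.
28.61: z = 2.75, |z| > 2 → outlier.
Every other value lies within [14.12, 26.32].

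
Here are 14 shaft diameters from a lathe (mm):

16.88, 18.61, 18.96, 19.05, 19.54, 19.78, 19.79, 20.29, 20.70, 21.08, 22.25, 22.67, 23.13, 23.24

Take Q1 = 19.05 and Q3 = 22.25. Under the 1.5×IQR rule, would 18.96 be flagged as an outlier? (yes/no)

no

IQR = Q3 − Q1 = 22.25 − 19.05 = 3.20.
Lower fence = Q1 − 1.5·IQR = 19.05 − 4.80 = 14.25.
Upper fence = Q3 + 1.5·IQR = 22.25 + 4.80 = 27.05.
18.96 lies within [14.25, 27.05].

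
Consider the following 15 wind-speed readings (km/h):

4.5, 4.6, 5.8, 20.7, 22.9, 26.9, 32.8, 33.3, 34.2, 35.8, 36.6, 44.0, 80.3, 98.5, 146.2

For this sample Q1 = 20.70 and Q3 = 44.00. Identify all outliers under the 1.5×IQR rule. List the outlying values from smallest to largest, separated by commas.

IQR = Q3 − Q1 = 44.00 − 20.70 = 23.30.
Lower fence = Q1 − 1.5·IQR = 20.70 − 34.95 = -14.25.
Upper fence = Q3 + 1.5·IQR = 44.00 + 34.95 = 78.95.
80.3 > 78.95 → outlier.
98.5 > 78.95 → outlier.
146.2 > 78.95 → outlier.
All remaining values lie within [-14.25, 78.95].

80.3, 98.5, 146.2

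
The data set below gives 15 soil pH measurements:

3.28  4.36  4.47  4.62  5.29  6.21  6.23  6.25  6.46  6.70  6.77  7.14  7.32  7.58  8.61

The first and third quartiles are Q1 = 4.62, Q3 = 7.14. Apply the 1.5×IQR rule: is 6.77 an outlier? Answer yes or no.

no

IQR = Q3 − Q1 = 7.14 − 4.62 = 2.52.
Lower fence = Q1 − 1.5·IQR = 4.62 − 3.78 = 0.84.
Upper fence = Q3 + 1.5·IQR = 7.14 + 3.78 = 10.92.
6.77 lies within [0.84, 10.92].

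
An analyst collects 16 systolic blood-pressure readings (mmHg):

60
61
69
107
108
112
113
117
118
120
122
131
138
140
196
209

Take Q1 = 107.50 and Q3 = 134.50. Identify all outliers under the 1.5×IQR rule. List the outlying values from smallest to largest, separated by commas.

60, 61, 196, 209

IQR = Q3 − Q1 = 134.50 − 107.50 = 27.00.
Lower fence = Q1 − 1.5·IQR = 107.50 − 40.50 = 67.00.
Upper fence = Q3 + 1.5·IQR = 134.50 + 40.50 = 175.00.
60 < 67.00 → outlier.
61 < 67.00 → outlier.
196 > 175.00 → outlier.
209 > 175.00 → outlier.
All remaining values lie within [67.00, 175.00].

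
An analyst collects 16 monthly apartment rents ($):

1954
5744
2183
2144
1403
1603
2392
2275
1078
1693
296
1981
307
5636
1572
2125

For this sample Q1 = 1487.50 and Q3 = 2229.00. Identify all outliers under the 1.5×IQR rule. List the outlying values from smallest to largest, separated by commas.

296, 307, 5636, 5744

IQR = Q3 − Q1 = 2229.00 − 1487.50 = 741.50.
Lower fence = Q1 − 1.5·IQR = 1487.50 − 1112.25 = 375.25.
Upper fence = Q3 + 1.5·IQR = 2229.00 + 1112.25 = 3341.25.
296 < 375.25 → outlier.
307 < 375.25 → outlier.
5636 > 3341.25 → outlier.
5744 > 3341.25 → outlier.
All remaining values lie within [375.25, 3341.25].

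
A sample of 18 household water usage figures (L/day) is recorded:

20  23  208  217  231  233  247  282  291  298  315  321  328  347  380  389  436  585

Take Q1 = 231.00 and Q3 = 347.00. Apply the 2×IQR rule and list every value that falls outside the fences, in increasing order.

IQR = Q3 − Q1 = 347.00 − 231.00 = 116.00.
Lower fence = Q1 − 2·IQR = 231.00 − 232.00 = -1.00.
Upper fence = Q3 + 2·IQR = 347.00 + 232.00 = 579.00.
585 > 579.00 → outlier.
All remaining values lie within [-1.00, 579.00].

585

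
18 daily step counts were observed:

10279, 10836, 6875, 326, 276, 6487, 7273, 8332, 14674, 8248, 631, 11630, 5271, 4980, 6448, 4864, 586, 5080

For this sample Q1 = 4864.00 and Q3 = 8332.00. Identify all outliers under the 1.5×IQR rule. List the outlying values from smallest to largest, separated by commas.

14674

IQR = Q3 − Q1 = 8332.00 − 4864.00 = 3468.00.
Lower fence = Q1 − 1.5·IQR = 4864.00 − 5202.00 = -338.00.
Upper fence = Q3 + 1.5·IQR = 8332.00 + 5202.00 = 13534.00.
14674 > 13534.00 → outlier.
All remaining values lie within [-338.00, 13534.00].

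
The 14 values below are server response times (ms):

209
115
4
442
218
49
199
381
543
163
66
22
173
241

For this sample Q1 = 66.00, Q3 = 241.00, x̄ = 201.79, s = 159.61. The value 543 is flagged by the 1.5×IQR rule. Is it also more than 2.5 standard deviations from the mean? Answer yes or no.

no

z = (543 − 201.79) / 159.61 = 2.14.
|z| = 2.14 ≤ 2.5.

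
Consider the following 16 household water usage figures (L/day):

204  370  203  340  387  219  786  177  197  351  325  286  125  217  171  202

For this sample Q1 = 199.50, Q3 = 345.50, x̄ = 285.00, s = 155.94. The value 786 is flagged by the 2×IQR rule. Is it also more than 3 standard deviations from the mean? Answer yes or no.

yes

z = (786 − 285.00) / 155.94 = 3.21.
|z| = 3.21 > 3.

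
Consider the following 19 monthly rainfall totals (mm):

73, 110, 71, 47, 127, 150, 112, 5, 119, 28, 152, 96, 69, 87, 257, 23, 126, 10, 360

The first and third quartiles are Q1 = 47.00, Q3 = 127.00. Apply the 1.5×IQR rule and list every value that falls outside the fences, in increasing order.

IQR = Q3 − Q1 = 127.00 − 47.00 = 80.00.
Lower fence = Q1 − 1.5·IQR = 47.00 − 120.00 = -73.00.
Upper fence = Q3 + 1.5·IQR = 127.00 + 120.00 = 247.00.
257 > 247.00 → outlier.
360 > 247.00 → outlier.
All remaining values lie within [-73.00, 247.00].

257, 360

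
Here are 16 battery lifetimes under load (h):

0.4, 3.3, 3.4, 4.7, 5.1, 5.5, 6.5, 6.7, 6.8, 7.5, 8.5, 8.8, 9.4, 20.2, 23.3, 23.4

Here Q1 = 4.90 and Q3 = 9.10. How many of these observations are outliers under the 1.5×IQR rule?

3

IQR = 4.20; fences at 4.90 − 6.30 = -1.40 and 9.10 + 6.30 = 15.40.
Outside the cutoffs: 20.2, 23.3, 23.4.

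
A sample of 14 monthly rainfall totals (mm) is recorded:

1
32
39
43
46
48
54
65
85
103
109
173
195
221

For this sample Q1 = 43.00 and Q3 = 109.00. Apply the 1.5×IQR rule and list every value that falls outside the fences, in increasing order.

IQR = Q3 − Q1 = 109.00 − 43.00 = 66.00.
Lower fence = Q1 − 1.5·IQR = 43.00 − 99.00 = -56.00.
Upper fence = Q3 + 1.5·IQR = 109.00 + 99.00 = 208.00.
221 > 208.00 → outlier.
All remaining values lie within [-56.00, 208.00].

221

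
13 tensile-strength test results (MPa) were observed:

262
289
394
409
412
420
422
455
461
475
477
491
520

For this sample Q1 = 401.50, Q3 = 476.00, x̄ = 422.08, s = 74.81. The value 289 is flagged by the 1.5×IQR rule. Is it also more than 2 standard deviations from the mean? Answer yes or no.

z = (289 − 422.08) / 74.81 = -1.78.
|z| = 1.78 ≤ 2.

no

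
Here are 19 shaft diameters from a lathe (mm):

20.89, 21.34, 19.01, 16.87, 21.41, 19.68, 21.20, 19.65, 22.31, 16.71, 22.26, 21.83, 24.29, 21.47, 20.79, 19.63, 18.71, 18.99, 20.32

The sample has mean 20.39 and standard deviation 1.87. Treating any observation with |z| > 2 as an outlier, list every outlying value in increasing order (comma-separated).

Cutoffs at x̄ ± 2s: 20.39 ± 2·1.87 = [16.65, 24.13].
24.29: z = 2.09, |z| > 2 → outlier.
Every other value lies within [16.65, 24.13].

24.29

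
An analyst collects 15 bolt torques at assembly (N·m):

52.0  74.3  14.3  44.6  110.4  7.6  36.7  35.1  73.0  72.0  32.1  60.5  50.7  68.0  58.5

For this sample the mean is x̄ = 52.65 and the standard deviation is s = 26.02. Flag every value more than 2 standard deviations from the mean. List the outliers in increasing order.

110.4

Cutoffs at x̄ ± 2s: 52.65 ± 2·26.02 = [0.61, 104.69].
110.4: z = 2.22, |z| > 2 → outlier.
Every other value lies within [0.61, 104.69].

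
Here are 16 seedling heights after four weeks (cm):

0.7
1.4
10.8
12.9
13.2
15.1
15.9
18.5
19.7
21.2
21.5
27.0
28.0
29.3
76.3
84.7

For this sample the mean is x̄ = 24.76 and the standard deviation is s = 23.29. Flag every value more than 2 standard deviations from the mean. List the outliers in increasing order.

76.3, 84.7

Cutoffs at x̄ ± 2s: 24.76 ± 2·23.29 = [-21.82, 71.34].
76.3: z = 2.21, |z| > 2 → outlier.
84.7: z = 2.57, |z| > 2 → outlier.
Every other value lies within [-21.82, 71.34].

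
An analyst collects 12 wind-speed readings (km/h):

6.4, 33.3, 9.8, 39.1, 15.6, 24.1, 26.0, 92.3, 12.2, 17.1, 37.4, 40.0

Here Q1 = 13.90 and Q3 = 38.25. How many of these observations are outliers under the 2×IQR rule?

IQR = 24.35; fences at 13.90 − 48.70 = -34.80 and 38.25 + 48.70 = 86.95.
Outside the cutoffs: 92.3.

1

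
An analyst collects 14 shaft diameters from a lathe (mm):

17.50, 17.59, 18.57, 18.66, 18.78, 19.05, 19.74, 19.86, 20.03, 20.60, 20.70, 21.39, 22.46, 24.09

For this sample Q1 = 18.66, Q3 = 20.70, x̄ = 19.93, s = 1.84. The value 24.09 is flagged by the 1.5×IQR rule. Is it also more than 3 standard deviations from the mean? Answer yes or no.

no

z = (24.09 − 19.93) / 1.84 = 2.26.
|z| = 2.26 ≤ 3.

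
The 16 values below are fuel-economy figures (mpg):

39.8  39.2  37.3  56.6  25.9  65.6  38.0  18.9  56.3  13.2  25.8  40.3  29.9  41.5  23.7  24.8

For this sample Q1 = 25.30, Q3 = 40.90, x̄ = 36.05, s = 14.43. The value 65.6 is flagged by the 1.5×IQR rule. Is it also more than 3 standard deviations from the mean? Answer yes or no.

no

z = (65.6 − 36.05) / 14.43 = 2.05.
|z| = 2.05 ≤ 3.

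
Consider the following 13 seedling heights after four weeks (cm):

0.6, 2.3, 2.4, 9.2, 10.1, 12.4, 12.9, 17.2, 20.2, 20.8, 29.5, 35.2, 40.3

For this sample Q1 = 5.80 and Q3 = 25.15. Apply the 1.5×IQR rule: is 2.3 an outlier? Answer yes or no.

IQR = Q3 − Q1 = 25.15 − 5.80 = 19.35.
Lower fence = Q1 − 1.5·IQR = 5.80 − 29.025 = -23.225.
Upper fence = Q3 + 1.5·IQR = 25.15 + 29.025 = 54.175.
2.3 lies within [-23.225, 54.175].

no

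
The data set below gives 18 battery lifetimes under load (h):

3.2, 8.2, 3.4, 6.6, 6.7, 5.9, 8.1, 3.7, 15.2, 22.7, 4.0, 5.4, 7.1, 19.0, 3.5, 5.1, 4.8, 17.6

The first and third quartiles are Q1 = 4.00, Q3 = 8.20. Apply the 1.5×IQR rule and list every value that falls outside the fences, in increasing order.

IQR = Q3 − Q1 = 8.20 − 4.00 = 4.20.
Lower fence = Q1 − 1.5·IQR = 4.00 − 6.30 = -2.30.
Upper fence = Q3 + 1.5·IQR = 8.20 + 6.30 = 14.50.
15.2 > 14.50 → outlier.
17.6 > 14.50 → outlier.
19.0 > 14.50 → outlier.
22.7 > 14.50 → outlier.
All remaining values lie within [-2.30, 14.50].

15.2, 17.6, 19.0, 22.7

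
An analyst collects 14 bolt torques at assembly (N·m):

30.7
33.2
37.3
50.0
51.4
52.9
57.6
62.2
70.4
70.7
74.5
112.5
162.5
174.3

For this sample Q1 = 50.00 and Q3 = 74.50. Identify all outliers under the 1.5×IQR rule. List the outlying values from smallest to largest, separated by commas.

IQR = Q3 − Q1 = 74.50 − 50.00 = 24.50.
Lower fence = Q1 − 1.5·IQR = 50.00 − 36.75 = 13.25.
Upper fence = Q3 + 1.5·IQR = 74.50 + 36.75 = 111.25.
112.5 > 111.25 → outlier.
162.5 > 111.25 → outlier.
174.3 > 111.25 → outlier.
All remaining values lie within [13.25, 111.25].

112.5, 162.5, 174.3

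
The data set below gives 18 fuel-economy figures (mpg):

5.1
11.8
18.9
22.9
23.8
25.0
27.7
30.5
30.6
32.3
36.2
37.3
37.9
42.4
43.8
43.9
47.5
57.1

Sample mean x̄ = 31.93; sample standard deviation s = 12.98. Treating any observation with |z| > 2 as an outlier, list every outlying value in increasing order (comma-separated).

5.1

Cutoffs at x̄ ± 2s: 31.93 ± 2·12.98 = [5.97, 57.89].
5.1: z = -2.07, |z| > 2 → outlier.
Every other value lies within [5.97, 57.89].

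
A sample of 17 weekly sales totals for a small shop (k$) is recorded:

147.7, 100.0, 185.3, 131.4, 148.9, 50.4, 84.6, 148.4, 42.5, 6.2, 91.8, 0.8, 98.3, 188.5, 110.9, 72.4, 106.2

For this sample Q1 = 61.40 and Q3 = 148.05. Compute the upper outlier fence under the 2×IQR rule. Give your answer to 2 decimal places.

IQR = Q3 − Q1 = 148.05 − 61.40 = 86.65.
Lower fence = Q1 − 2·IQR = 61.40 − 173.30 = -111.90.
Upper fence = Q3 + 2·IQR = 148.05 + 173.30 = 321.35.

321.35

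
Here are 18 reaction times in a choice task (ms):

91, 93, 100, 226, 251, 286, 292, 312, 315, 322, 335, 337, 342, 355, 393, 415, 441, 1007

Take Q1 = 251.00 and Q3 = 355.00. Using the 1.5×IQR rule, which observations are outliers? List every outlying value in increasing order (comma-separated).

91, 93, 1007

IQR = Q3 − Q1 = 355.00 − 251.00 = 104.00.
Lower fence = Q1 − 1.5·IQR = 251.00 − 156.00 = 95.00.
Upper fence = Q3 + 1.5·IQR = 355.00 + 156.00 = 511.00.
91 < 95.00 → outlier.
93 < 95.00 → outlier.
1007 > 511.00 → outlier.
All remaining values lie within [95.00, 511.00].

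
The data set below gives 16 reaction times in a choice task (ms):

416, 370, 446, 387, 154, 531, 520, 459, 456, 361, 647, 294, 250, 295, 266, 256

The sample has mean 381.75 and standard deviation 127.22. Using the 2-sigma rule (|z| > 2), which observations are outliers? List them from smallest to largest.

647

Cutoffs at x̄ ± 2s: 381.75 ± 2·127.22 = [127.31, 636.19].
647: z = 2.08, |z| > 2 → outlier.
Every other value lies within [127.31, 636.19].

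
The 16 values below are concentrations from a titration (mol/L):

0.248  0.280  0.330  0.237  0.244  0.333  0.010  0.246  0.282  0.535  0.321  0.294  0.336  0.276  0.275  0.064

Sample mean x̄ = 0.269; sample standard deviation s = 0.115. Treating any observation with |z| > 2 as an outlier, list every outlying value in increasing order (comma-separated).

Cutoffs at x̄ ± 2s: 0.269 ± 2·0.115 = [0.039, 0.499].
0.010: z = -2.25, |z| > 2 → outlier.
0.535: z = 2.31, |z| > 2 → outlier.
Every other value lies within [0.039, 0.499].

0.010, 0.535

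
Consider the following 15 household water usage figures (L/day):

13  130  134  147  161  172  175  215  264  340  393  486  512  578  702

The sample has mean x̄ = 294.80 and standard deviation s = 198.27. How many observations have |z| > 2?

1

Cutoffs: x̄ ± 2s = [-101.74, 691.34].
Outside the cutoffs: 702.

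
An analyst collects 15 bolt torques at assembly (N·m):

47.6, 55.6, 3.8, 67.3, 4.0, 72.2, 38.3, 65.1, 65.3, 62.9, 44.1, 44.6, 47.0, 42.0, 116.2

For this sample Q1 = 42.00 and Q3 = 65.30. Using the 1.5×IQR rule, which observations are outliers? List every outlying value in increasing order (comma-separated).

3.8, 4.0, 116.2

IQR = Q3 − Q1 = 65.30 − 42.00 = 23.30.
Lower fence = Q1 − 1.5·IQR = 42.00 − 34.95 = 7.05.
Upper fence = Q3 + 1.5·IQR = 65.30 + 34.95 = 100.25.
3.8 < 7.05 → outlier.
4.0 < 7.05 → outlier.
116.2 > 100.25 → outlier.
All remaining values lie within [7.05, 100.25].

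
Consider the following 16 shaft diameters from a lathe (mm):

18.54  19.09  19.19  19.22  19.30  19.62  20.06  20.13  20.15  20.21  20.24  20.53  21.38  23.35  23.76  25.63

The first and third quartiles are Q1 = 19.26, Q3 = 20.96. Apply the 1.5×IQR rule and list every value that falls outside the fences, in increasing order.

IQR = Q3 − Q1 = 20.96 − 19.26 = 1.70.
Lower fence = Q1 − 1.5·IQR = 19.26 − 2.55 = 16.71.
Upper fence = Q3 + 1.5·IQR = 20.96 + 2.55 = 23.51.
23.76 > 23.51 → outlier.
25.63 > 23.51 → outlier.
All remaining values lie within [16.71, 23.51].

23.76, 25.63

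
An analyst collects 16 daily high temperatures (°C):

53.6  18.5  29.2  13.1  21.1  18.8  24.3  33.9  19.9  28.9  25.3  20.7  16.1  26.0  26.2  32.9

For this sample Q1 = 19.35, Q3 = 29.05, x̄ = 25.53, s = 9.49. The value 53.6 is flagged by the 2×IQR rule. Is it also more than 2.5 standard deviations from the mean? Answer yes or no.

z = (53.6 − 25.53) / 9.49 = 2.96.
|z| = 2.96 > 2.5.

yes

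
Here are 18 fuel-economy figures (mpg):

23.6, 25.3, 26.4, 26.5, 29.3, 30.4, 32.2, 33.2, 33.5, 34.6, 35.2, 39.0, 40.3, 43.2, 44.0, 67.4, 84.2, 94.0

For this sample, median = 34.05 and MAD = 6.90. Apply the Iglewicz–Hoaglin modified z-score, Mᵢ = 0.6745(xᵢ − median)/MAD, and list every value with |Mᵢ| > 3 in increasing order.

67.4, 84.2, 94.0

|Mᵢ| > 3 ⇔ |xᵢ − 34.05| > 3·6.90/0.6745 = 30.69.
So outliers lie outside [3.36, 64.74].
67.4: M = 3.26 → outlier.
84.2: M = 4.90 → outlier.
94.0: M = 5.86 → outlier.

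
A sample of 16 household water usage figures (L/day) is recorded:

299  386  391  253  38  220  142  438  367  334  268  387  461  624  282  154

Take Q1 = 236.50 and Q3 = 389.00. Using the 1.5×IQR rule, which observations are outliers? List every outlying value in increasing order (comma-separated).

624

IQR = Q3 − Q1 = 389.00 − 236.50 = 152.50.
Lower fence = Q1 − 1.5·IQR = 236.50 − 228.75 = 7.75.
Upper fence = Q3 + 1.5·IQR = 389.00 + 228.75 = 617.75.
624 > 617.75 → outlier.
All remaining values lie within [7.75, 617.75].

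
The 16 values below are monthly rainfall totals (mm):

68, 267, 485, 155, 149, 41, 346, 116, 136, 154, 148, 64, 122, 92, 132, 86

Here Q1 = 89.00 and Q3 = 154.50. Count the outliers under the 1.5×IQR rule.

3

IQR = 65.50; fences at 89.00 − 98.25 = -9.25 and 154.50 + 98.25 = 252.75.
Outside the cutoffs: 267, 346, 485.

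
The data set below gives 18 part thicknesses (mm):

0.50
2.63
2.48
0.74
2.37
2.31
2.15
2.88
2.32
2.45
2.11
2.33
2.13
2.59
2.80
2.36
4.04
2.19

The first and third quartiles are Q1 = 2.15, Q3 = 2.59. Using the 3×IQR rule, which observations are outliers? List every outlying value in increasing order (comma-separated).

IQR = Q3 − Q1 = 2.59 − 2.15 = 0.44.
Lower fence = Q1 − 3·IQR = 2.15 − 1.32 = 0.83.
Upper fence = Q3 + 3·IQR = 2.59 + 1.32 = 3.91.
0.50 < 0.83 → outlier.
0.74 < 0.83 → outlier.
4.04 > 3.91 → outlier.
All remaining values lie within [0.83, 3.91].

0.50, 0.74, 4.04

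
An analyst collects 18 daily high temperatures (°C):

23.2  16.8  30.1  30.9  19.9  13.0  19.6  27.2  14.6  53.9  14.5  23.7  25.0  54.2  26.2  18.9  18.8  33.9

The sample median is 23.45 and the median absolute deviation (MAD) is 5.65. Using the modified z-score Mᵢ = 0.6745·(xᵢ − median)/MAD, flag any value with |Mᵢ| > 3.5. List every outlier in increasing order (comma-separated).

53.9, 54.2

|Mᵢ| > 3.5 ⇔ |xᵢ − 23.45| > 3.5·5.65/0.6745 = 29.32.
So outliers lie outside [-5.87, 52.77].
53.9: M = 3.64 → outlier.
54.2: M = 3.67 → outlier.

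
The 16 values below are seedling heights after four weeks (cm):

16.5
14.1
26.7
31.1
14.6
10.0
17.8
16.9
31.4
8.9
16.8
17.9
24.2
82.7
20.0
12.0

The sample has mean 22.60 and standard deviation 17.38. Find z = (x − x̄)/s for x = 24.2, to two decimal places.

z = (24.2 − 22.60) / 17.38 = 0.09.

0.09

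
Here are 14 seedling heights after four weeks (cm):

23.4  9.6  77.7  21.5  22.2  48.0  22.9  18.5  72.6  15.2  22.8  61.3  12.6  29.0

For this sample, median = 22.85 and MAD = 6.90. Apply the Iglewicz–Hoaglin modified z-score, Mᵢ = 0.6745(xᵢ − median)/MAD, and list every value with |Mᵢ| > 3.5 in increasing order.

61.3, 72.6, 77.7

|Mᵢ| > 3.5 ⇔ |xᵢ − 22.85| > 3.5·6.90/0.6745 = 35.80.
So outliers lie outside [-12.95, 58.65].
61.3: M = 3.76 → outlier.
72.6: M = 4.86 → outlier.
77.7: M = 5.36 → outlier.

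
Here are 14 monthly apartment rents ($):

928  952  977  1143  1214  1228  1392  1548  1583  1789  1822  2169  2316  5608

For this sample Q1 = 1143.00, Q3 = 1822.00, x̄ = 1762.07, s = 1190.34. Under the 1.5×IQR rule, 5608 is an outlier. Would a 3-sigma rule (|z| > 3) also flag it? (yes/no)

yes

z = (5608 − 1762.07) / 1190.34 = 3.23.
|z| = 3.23 > 3.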